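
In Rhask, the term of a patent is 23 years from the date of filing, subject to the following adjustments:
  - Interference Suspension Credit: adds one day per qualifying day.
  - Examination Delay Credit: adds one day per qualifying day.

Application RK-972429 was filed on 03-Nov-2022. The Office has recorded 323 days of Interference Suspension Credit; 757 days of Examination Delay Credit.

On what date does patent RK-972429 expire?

Base term: filing date + 23 years → 3 November 2045.
Interference Suspension Credit: +323 days → 22 September 2046.
Examination Delay Credit: +757 days → 18 October 2048.

October 18, 2048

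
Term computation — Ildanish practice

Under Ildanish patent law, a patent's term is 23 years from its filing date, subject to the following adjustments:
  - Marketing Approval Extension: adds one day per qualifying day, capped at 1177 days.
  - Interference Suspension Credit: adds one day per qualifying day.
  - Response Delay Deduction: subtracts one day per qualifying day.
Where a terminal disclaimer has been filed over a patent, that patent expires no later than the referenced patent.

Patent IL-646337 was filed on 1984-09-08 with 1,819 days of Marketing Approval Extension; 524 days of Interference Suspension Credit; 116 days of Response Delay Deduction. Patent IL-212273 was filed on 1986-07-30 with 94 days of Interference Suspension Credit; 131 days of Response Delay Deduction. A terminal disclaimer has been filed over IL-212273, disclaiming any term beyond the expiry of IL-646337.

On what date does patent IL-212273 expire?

June 23, 2009

Natural term of IL-212273:
  Base: filing + 23 years → 30 July 2009.
  Interference Suspension Credit: +94 days → 1 November 2009.
  Response Delay Deduction: −131 days → 23 June 2009.
Expiry of referenced patent IL-646337:
  Base: filing + 23 years → 8 September 2007.
  Marketing Approval Extension: 1819 days claimed exceeds the 1177-day cap, so +1177 days → 28 November 2010.
  Interference Suspension Credit: +524 days → 5 May 2012.
  Response Delay Deduction: −116 days → 10 January 2012.
Terminal disclaimer: IL-212273 expires on the earlier of 23 June 2009 and 10 January 2012.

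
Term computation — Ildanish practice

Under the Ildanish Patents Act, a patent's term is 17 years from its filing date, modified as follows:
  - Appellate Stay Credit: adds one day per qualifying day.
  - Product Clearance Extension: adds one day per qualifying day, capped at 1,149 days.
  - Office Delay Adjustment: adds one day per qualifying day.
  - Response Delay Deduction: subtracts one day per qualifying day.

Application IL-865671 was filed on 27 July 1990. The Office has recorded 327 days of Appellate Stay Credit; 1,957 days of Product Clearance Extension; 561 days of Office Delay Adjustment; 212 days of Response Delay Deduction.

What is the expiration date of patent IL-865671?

2012-07-25

Base term: filing date + 17 years → 27 July 2007.
Appellate Stay Credit: +327 days → 18 June 2008.
Product Clearance Extension: 1957 days claimed exceeds the 1149-day cap, so +1149 days → 11 August 2011.
Office Delay Adjustment: +561 days → 22 February 2013.
Response Delay Deduction: −212 days → 25 July 2012.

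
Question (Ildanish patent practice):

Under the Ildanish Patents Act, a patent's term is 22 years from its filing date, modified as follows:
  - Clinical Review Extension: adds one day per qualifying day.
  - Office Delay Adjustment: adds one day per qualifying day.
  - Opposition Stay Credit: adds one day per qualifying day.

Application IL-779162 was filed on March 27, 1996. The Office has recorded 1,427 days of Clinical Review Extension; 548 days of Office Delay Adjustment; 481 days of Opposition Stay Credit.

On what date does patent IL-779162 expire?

Base term: filing date + 22 years → 27 March 2018.
Clinical Review Extension: +1427 days → 21 February 2022.
Office Delay Adjustment: +548 days → 23 August 2023.
Opposition Stay Credit: +481 days → 16 December 2024.

2024-12-16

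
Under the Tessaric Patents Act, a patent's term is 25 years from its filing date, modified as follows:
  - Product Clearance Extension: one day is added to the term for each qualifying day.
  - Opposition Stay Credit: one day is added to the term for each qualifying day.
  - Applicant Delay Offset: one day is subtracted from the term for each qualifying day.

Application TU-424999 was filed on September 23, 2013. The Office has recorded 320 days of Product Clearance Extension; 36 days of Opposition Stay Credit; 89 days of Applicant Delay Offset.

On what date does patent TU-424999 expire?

Base term: filing date + 25 years → 23 September 2038.
Product Clearance Extension: +320 days → 9 August 2039.
Opposition Stay Credit: +36 days → 14 September 2039.
Applicant Delay Offset: −89 days → 17 June 2039.

2039-06-17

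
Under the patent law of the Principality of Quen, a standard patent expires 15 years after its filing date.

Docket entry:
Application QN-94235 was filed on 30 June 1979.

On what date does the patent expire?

June 30, 1994

Filing date + 15 years → 30 June 1994.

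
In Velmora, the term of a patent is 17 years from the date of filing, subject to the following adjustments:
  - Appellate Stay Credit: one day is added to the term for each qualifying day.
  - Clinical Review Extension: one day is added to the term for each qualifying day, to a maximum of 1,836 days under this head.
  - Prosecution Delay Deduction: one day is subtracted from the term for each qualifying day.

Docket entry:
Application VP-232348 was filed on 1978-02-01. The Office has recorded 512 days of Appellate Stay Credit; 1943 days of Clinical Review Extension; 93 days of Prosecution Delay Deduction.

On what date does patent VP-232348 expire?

Base term: filing date + 17 years → 1 February 1995.
Appellate Stay Credit: +512 days → 27 June 1996.
Clinical Review Extension: 1943 days claimed exceeds the 1836-day cap, so +1836 days → 7 July 2001.
Prosecution Delay Deduction: −93 days → 5 April 2001.

2001-04-05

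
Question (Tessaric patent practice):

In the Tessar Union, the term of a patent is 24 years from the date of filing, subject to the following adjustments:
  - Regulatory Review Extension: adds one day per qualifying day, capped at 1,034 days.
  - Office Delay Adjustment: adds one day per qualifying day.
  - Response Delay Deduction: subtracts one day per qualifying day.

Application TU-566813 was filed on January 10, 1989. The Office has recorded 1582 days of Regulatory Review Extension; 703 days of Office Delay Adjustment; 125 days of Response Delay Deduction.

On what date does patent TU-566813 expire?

Base term: filing date + 24 years → 10 January 2013.
Regulatory Review Extension: 1582 days claimed exceeds the 1034-day cap, so +1034 days → 10 November 2015.
Office Delay Adjustment: +703 days → 13 October 2017.
Response Delay Deduction: −125 days → 10 June 2017.

June 10, 2017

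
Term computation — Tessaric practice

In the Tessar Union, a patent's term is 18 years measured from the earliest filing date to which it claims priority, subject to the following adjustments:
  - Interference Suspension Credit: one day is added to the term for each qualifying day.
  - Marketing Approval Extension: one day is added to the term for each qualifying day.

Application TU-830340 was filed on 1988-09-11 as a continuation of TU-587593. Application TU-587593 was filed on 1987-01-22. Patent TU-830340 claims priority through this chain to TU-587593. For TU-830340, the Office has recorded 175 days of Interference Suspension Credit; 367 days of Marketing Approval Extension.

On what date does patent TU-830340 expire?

Earliest priority filing: 22 January 1987.
Base term: 22 January 1987 + 18 years → 22 January 2005.
Interference Suspension Credit: +175 days → 16 July 2005.
Marketing Approval Extension: +367 days → 18 July 2006.

2006-07-18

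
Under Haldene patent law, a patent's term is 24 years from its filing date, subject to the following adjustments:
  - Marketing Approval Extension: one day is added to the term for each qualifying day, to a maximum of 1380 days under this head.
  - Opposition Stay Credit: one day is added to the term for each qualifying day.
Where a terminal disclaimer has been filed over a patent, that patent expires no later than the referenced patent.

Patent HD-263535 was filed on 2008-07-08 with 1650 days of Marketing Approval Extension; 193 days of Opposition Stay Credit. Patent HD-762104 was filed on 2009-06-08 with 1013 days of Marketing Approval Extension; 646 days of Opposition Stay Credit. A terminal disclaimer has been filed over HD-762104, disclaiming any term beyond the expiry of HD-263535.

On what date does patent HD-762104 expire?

October 28, 2036

Natural term of HD-762104:
  Base: filing + 24 years → 8 June 2033.
  Marketing Approval Extension: 1013 days (within the 1380-day cap) → +1013 days → 17 March 2036.
  Opposition Stay Credit: +646 days → 23 December 2037.
Expiry of referenced patent HD-263535:
  Base: filing + 24 years → 8 July 2032.
  Marketing Approval Extension: 1650 days claimed exceeds the 1380-day cap, so +1380 days → 18 April 2036.
  Opposition Stay Credit: +193 days → 28 October 2036.
Terminal disclaimer: HD-762104 expires on the earlier of 23 December 2037 and 28 October 2036.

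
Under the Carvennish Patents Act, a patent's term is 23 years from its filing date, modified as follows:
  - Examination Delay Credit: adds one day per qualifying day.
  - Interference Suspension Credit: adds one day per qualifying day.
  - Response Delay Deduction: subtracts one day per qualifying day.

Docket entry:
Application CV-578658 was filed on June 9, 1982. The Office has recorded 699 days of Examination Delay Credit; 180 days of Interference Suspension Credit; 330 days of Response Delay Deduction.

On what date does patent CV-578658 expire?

December 10, 2006

Base term: filing date + 23 years → 9 June 2005.
Examination Delay Credit: +699 days → 9 May 2007.
Interference Suspension Credit: +180 days → 5 November 2007.
Response Delay Deduction: −330 days → 10 December 2006.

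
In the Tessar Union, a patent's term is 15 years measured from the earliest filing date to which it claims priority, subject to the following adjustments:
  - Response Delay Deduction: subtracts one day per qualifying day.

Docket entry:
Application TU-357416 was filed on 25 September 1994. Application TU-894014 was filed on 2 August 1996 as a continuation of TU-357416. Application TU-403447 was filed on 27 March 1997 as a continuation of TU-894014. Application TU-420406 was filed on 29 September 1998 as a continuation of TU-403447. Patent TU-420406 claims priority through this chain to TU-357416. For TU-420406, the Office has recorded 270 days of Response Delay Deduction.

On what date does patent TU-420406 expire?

December 29, 2008

Earliest priority filing: 25 September 1994.
Base term: 25 September 1994 + 15 years → 25 September 2009.
Response Delay Deduction: −270 days → 29 December 2008.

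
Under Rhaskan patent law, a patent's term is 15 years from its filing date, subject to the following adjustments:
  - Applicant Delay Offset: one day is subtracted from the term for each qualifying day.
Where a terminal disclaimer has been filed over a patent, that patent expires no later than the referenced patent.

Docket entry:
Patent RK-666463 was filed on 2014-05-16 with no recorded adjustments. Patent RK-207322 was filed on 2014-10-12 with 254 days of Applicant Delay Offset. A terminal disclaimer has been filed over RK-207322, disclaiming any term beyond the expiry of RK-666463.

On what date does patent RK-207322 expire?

Natural term of RK-207322:
  Base: filing + 15 years → 12 October 2029.
  Applicant Delay Offset: −254 days → 31 January 2029.
Expiry of referenced patent RK-666463:
  Base: filing + 15 years → 16 May 2029.
Terminal disclaimer: RK-207322 expires on the earlier of 31 January 2029 and 16 May 2029.

January 31, 2029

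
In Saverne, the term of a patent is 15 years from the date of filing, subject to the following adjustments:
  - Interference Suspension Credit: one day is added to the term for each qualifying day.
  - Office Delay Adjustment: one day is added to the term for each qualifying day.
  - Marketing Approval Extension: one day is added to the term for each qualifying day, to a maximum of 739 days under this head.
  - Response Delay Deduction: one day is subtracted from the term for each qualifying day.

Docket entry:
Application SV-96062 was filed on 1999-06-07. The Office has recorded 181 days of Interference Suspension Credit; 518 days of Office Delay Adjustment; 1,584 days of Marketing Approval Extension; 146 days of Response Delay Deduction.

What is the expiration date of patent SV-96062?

Base term: filing date + 15 years → 7 June 2014.
Interference Suspension Credit: +181 days → 5 December 2014.
Office Delay Adjustment: +518 days → 6 May 2016.
Marketing Approval Extension: 1584 days claimed exceeds the 739-day cap, so +739 days → 15 May 2018.
Response Delay Deduction: −146 days → 20 December 2017.

December 20, 2017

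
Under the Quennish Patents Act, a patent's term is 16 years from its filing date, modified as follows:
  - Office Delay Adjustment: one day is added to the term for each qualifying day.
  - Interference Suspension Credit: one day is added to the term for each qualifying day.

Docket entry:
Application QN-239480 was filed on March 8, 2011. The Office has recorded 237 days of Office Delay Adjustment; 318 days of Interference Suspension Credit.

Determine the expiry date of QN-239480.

Base term: filing date + 16 years → 8 March 2027.
Office Delay Adjustment: +237 days → 31 October 2027.
Interference Suspension Credit: +318 days → 13 September 2028.

2028-09-13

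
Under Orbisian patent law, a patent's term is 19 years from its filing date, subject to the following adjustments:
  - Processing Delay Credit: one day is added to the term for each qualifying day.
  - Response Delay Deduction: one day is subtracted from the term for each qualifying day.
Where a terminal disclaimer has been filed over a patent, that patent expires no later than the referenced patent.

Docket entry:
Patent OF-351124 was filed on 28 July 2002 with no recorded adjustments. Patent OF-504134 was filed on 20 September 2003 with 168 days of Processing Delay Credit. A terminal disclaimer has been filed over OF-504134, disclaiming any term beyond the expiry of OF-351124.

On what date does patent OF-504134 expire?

2021-07-28

Natural term of OF-504134:
  Base: filing + 19 years → 20 September 2022.
  Processing Delay Credit: +168 days → 7 March 2023.
Expiry of referenced patent OF-351124:
  Base: filing + 19 years → 28 July 2021.
Terminal disclaimer: OF-504134 expires on the earlier of 7 March 2023 and 28 July 2021.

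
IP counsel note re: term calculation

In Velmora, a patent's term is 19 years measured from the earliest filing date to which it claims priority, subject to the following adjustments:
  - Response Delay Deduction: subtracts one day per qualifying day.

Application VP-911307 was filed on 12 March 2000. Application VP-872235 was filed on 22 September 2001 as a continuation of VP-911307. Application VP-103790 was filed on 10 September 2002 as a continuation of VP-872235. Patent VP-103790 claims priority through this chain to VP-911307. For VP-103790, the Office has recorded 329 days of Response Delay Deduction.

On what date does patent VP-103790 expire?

2018-04-17

Earliest priority filing: 12 March 2000.
Base term: 12 March 2000 + 19 years → 12 March 2019.
Response Delay Deduction: −329 days → 17 April 2018.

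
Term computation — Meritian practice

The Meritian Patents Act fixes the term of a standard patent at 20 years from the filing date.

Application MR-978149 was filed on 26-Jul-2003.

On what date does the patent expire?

Filing date + 20 years → 26 July 2023.

July 26, 2023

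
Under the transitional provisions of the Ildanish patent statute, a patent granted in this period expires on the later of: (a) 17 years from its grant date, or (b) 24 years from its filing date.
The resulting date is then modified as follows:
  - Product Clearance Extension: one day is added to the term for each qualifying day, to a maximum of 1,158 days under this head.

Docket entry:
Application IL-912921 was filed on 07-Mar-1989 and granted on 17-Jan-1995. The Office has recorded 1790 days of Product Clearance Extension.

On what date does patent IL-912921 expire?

2016-05-08

(a) grant + 17 years → 17 January 2012.
(b) filing + 24 years → 7 March 2013.
Later of the two: 7 March 2013.
Product Clearance Extension: 1790 days claimed exceeds the 1158-day cap, so +1158 days → 8 May 2016.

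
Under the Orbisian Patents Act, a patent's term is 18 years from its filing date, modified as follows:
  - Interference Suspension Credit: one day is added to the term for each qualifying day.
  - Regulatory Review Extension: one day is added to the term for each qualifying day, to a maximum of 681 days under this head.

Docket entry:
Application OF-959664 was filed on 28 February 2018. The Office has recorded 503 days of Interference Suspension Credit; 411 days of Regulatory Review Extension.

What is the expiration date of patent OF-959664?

Base term: filing date + 18 years → 28 February 2036.
Interference Suspension Credit: +503 days → 15 July 2037.
Regulatory Review Extension: 411 days (within the 681-day cap) → +411 days → 30 August 2038.

August 30, 2038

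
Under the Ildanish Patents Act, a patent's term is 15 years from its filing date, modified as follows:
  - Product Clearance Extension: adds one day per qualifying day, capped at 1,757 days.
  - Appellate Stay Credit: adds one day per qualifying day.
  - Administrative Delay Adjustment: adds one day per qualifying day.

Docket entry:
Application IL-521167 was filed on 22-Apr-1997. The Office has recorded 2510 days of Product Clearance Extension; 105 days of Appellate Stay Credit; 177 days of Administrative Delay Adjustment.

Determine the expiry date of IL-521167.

2017-11-21

Base term: filing date + 15 years → 22 April 2012.
Product Clearance Extension: 2510 days claimed exceeds the 1757-day cap, so +1757 days → 12 February 2017.
Appellate Stay Credit: +105 days → 28 May 2017.
Administrative Delay Adjustment: +177 days → 21 November 2017.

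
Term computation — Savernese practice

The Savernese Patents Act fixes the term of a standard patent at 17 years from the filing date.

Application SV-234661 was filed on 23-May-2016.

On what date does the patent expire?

May 23, 2033

Filing date + 17 years → 23 May 2033.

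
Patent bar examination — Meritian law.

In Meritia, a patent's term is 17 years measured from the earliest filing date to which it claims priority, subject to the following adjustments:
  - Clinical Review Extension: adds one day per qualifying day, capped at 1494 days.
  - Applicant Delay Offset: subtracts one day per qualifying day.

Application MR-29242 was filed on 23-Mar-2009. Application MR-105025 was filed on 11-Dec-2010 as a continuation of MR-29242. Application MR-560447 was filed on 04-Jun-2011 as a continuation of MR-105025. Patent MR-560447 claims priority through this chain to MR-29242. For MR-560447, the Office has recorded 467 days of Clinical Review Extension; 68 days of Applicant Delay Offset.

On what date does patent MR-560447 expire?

Earliest priority filing: 23 March 2009.
Base term: 23 March 2009 + 17 years → 23 March 2026.
Clinical Review Extension: 467 days (within the 1494-day cap) → +467 days → 3 July 2027.
Applicant Delay Offset: −68 days → 26 April 2027.

April 26, 2027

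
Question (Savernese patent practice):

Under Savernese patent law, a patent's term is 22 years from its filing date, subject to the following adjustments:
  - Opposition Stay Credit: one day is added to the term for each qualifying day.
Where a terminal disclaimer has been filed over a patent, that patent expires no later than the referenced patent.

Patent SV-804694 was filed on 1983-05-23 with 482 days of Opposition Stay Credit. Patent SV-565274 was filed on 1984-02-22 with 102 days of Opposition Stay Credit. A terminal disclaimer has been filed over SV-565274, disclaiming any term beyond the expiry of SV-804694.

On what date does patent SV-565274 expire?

June 4, 2006

Natural term of SV-565274:
  Base: filing + 22 years → 22 February 2006.
  Opposition Stay Credit: +102 days → 4 June 2006.
Expiry of referenced patent SV-804694:
  Base: filing + 22 years → 23 May 2005.
  Opposition Stay Credit: +482 days → 17 September 2006.
Terminal disclaimer: SV-565274 expires on the earlier of 4 June 2006 and 17 September 2006.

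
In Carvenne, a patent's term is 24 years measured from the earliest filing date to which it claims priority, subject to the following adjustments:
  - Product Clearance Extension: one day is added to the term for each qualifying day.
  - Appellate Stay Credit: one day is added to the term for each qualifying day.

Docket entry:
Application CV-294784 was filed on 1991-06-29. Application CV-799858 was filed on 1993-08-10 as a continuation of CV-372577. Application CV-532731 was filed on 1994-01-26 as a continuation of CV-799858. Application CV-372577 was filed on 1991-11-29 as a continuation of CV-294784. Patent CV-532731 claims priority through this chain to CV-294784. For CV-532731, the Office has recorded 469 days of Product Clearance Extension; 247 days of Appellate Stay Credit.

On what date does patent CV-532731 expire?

June 14, 2017

Earliest priority filing: 29 June 1991.
Base term: 29 June 1991 + 24 years → 29 June 2015.
Product Clearance Extension: +469 days → 10 October 2016.
Appellate Stay Credit: +247 days → 14 June 2017.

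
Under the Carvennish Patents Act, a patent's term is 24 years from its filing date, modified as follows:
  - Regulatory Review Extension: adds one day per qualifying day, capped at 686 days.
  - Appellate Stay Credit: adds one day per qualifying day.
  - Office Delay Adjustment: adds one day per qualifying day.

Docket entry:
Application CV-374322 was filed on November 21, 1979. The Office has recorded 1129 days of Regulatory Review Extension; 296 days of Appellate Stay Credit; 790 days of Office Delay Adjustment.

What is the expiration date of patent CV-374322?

Base term: filing date + 24 years → 21 November 2003.
Regulatory Review Extension: 1129 days claimed exceeds the 686-day cap, so +686 days → 7 October 2005.
Appellate Stay Credit: +296 days → 30 July 2006.
Office Delay Adjustment: +790 days → 27 September 2008.

September 27, 2008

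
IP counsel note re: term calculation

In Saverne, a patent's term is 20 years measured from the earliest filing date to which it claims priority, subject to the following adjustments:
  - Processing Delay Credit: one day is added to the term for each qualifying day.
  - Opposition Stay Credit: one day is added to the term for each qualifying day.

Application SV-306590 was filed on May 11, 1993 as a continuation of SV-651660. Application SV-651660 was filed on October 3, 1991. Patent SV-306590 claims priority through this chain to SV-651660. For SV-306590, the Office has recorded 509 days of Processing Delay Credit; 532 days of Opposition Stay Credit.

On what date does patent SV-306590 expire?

August 9, 2014

Earliest priority filing: 3 October 1991.
Base term: 3 October 1991 + 20 years → 3 October 2011.
Processing Delay Credit: +509 days → 23 February 2013.
Opposition Stay Credit: +532 days → 9 August 2014.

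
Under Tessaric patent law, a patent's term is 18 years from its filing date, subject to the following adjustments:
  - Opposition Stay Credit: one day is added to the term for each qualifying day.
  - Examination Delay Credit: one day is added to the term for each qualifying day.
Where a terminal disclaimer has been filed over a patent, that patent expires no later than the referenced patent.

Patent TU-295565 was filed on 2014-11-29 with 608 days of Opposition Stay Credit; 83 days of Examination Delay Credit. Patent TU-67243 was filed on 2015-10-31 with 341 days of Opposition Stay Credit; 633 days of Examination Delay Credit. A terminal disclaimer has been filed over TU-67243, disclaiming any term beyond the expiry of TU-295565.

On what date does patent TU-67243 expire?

Natural term of TU-67243:
  Base: filing + 18 years → 31 October 2033.
  Opposition Stay Credit: +341 days → 7 October 2034.
  Examination Delay Credit: +633 days → 1 July 2036.
Expiry of referenced patent TU-295565:
  Base: filing + 18 years → 29 November 2032.
  Opposition Stay Credit: +608 days → 30 July 2034.
  Examination Delay Credit: +83 days → 21 October 2034.
Terminal disclaimer: TU-67243 expires on the earlier of 1 July 2036 and 21 October 2034.

October 21, 2034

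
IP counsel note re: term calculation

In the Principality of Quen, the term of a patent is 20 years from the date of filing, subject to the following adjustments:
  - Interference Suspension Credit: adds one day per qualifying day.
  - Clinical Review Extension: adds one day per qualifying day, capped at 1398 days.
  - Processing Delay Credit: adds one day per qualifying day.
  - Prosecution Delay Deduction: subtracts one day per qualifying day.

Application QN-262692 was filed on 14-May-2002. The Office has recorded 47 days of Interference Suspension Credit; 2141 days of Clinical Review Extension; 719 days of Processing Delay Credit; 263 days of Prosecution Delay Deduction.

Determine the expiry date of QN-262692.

July 28, 2027

Base term: filing date + 20 years → 14 May 2022.
Interference Suspension Credit: +47 days → 30 June 2022.
Clinical Review Extension: 2141 days claimed exceeds the 1398-day cap, so +1398 days → 28 April 2026.
Processing Delay Credit: +719 days → 16 April 2028.
Prosecution Delay Deduction: −263 days → 28 July 2027.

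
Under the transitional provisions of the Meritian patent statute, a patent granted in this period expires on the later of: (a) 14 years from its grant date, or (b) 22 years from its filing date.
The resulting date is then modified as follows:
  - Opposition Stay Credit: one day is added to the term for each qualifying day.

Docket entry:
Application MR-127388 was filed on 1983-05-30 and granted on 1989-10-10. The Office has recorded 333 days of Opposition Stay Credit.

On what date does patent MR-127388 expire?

(a) grant + 14 years → 10 October 2003.
(b) filing + 22 years → 30 May 2005.
Later of the two: 30 May 2005.
Opposition Stay Credit: +333 days → 28 April 2006.

April 28, 2006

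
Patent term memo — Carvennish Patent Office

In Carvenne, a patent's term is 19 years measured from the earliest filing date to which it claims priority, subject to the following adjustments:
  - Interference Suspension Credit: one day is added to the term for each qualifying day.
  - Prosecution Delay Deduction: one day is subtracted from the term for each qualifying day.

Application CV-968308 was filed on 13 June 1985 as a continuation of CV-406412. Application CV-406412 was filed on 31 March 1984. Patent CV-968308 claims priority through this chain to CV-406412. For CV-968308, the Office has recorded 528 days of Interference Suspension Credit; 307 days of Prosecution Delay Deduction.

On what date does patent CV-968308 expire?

Earliest priority filing: 31 March 1984.
Base term: 31 March 1984 + 19 years → 31 March 2003.
Interference Suspension Credit: +528 days → 9 September 2004.
Prosecution Delay Deduction: −307 days → 7 November 2003.

November 7, 2003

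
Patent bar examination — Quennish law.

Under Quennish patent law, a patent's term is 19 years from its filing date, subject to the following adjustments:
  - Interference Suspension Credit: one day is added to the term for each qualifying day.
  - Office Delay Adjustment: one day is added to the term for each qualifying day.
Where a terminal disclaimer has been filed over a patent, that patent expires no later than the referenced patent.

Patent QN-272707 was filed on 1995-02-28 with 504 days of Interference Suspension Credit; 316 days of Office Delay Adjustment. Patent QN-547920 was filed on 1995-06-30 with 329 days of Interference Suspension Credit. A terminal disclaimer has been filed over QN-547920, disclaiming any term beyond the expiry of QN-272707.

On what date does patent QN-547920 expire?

Natural term of QN-547920:
  Base: filing + 19 years → 30 June 2014.
  Interference Suspension Credit: +329 days → 25 May 2015.
Expiry of referenced patent QN-272707:
  Base: filing + 19 years → 28 February 2014.
  Interference Suspension Credit: +504 days → 17 July 2015.
  Office Delay Adjustment: +316 days → 28 May 2016.
Terminal disclaimer: QN-547920 expires on the earlier of 25 May 2015 and 28 May 2016.

May 25, 2015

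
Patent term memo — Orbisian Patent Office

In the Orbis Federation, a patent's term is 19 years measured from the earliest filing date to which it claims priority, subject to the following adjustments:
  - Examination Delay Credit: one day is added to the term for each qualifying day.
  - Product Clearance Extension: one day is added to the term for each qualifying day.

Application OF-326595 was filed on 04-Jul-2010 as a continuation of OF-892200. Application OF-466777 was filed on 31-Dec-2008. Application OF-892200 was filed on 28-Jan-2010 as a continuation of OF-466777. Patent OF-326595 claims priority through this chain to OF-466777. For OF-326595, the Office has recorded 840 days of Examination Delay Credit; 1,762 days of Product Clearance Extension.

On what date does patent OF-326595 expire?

Earliest priority filing: 31 December 2008.
Base term: 31 December 2008 + 19 years → 31 December 2027.
Examination Delay Credit: +840 days → 19 April 2030.
Product Clearance Extension: +1762 days → 14 February 2035.

February 14, 2035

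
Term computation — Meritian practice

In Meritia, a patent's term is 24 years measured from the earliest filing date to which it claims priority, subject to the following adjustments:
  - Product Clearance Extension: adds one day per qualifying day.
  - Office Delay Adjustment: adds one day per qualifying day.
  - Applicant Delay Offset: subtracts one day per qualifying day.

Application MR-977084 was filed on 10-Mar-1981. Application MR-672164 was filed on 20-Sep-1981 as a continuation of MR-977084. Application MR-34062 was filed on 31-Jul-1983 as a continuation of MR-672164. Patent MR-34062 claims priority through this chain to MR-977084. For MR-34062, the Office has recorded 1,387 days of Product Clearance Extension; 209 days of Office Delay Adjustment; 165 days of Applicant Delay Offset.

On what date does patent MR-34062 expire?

February 8, 2009

Earliest priority filing: 10 March 1981.
Base term: 10 March 1981 + 24 years → 10 March 2005.
Product Clearance Extension: +1387 days → 26 December 2008.
Office Delay Adjustment: +209 days → 23 July 2009.
Applicant Delay Offset: −165 days → 8 February 2009.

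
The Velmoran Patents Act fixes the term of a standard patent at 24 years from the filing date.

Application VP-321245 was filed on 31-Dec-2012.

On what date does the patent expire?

2036-12-31

Filing date + 24 years → 31 December 2036.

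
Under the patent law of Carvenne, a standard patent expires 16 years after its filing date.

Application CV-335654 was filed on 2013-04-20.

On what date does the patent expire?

Filing date + 16 years → 20 April 2029.

2029-04-20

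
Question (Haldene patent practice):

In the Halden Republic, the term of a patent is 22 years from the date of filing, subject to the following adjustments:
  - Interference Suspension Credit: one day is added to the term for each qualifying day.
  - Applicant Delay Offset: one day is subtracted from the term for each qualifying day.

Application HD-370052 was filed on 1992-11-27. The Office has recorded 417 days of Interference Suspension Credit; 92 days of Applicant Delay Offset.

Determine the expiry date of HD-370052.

Base term: filing date + 22 years → 27 November 2014.
Interference Suspension Credit: +417 days → 18 January 2016.
Applicant Delay Offset: −92 days → 18 October 2015.

2015-10-18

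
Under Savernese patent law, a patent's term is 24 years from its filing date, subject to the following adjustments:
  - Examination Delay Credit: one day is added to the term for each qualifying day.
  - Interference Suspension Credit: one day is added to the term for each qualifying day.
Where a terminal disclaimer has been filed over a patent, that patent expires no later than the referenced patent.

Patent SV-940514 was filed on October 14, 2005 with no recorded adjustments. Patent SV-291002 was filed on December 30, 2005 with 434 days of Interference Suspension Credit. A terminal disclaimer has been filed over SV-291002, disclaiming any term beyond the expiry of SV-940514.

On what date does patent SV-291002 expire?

2029-10-14

Natural term of SV-291002:
  Base: filing + 24 years → 30 December 2029.
  Interference Suspension Credit: +434 days → 9 March 2031.
Expiry of referenced patent SV-940514:
  Base: filing + 24 years → 14 October 2029.
Terminal disclaimer: SV-291002 expires on the earlier of 9 March 2031 and 14 October 2029.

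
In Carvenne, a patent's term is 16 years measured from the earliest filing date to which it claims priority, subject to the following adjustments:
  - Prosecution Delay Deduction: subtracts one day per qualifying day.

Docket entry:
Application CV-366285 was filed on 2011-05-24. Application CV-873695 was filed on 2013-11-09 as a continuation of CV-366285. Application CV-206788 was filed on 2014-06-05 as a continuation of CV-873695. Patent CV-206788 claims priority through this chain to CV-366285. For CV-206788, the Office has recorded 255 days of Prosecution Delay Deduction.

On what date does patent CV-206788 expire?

2026-09-11

Earliest priority filing: 24 May 2011.
Base term: 24 May 2011 + 16 years → 24 May 2027.
Prosecution Delay Deduction: −255 days → 11 September 2026.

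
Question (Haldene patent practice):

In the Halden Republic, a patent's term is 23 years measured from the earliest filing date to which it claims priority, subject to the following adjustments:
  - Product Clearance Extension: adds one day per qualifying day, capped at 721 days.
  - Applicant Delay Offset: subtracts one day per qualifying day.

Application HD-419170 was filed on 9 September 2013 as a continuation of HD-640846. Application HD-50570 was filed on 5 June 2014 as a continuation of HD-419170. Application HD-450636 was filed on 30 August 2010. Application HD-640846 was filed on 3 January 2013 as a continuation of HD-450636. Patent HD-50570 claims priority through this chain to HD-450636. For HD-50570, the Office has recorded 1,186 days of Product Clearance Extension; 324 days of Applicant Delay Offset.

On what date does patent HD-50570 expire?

October 1, 2034

Earliest priority filing: 30 August 2010.
Base term: 30 August 2010 + 23 years → 30 August 2033.
Product Clearance Extension: 1186 days claimed exceeds the 721-day cap, so +721 days → 21 August 2035.
Applicant Delay Offset: −324 days → 1 October 2034.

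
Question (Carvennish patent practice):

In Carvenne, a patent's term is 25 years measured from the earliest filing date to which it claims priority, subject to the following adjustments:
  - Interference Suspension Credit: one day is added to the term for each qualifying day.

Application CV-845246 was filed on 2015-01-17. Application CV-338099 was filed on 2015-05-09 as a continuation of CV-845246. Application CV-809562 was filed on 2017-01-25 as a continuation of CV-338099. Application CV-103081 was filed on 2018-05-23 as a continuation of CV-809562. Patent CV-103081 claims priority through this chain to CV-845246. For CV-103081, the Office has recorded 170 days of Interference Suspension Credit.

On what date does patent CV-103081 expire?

2040-07-05

Earliest priority filing: 17 January 2015.
Base term: 17 January 2015 + 25 years → 17 January 2040.
Interference Suspension Credit: +170 days → 5 July 2040.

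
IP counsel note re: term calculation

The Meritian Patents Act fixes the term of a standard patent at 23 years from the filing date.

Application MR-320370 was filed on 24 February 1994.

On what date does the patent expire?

Filing date + 23 years → 24 February 2017.

February 24, 2017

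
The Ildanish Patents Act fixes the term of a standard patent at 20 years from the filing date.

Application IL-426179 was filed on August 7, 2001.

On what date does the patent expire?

Filing date + 20 years → 7 August 2021.

2021-08-07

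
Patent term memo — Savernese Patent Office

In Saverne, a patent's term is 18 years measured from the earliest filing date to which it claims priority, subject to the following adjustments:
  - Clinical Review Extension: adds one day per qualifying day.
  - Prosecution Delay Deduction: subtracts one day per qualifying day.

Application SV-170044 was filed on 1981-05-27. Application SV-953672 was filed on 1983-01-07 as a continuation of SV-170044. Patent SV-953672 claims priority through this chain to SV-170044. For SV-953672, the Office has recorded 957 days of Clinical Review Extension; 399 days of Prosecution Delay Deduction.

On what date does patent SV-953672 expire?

Earliest priority filing: 27 May 1981.
Base term: 27 May 1981 + 18 years → 27 May 1999.
Clinical Review Extension: +957 days → 8 January 2002.
Prosecution Delay Deduction: −399 days → 5 December 2000.

December 5, 2000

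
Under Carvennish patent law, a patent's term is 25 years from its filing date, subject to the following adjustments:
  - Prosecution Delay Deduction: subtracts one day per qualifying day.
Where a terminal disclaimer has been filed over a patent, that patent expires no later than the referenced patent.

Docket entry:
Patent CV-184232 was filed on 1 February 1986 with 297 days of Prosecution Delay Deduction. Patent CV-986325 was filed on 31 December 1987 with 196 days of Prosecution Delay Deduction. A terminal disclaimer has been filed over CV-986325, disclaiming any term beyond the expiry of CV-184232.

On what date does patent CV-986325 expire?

Natural term of CV-986325:
  Base: filing + 25 years → 31 December 2012.
  Prosecution Delay Deduction: −196 days → 18 June 2012.
Expiry of referenced patent CV-184232:
  Base: filing + 25 years → 1 February 2011.
  Prosecution Delay Deduction: −297 days → 10 April 2010.
Terminal disclaimer: CV-986325 expires on the earlier of 18 June 2012 and 10 April 2010.

2010-04-10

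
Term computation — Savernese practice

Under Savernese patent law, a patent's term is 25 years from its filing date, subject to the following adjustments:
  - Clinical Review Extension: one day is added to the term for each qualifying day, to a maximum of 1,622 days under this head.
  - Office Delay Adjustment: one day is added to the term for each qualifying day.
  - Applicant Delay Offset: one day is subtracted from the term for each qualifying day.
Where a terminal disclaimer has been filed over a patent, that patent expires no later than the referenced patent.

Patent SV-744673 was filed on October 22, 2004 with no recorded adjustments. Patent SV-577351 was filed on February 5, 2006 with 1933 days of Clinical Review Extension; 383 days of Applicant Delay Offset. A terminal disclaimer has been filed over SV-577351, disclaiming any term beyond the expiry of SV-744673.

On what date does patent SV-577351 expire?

October 22, 2029

Natural term of SV-577351:
  Base: filing + 25 years → 5 February 2031.
  Clinical Review Extension: 1933 days claimed exceeds the 1622-day cap, so +1622 days → 16 July 2035.
  Applicant Delay Offset: −383 days → 28 June 2034.
Expiry of referenced patent SV-744673:
  Base: filing + 25 years → 22 October 2029.
Terminal disclaimer: SV-577351 expires on the earlier of 28 June 2034 and 22 October 2029.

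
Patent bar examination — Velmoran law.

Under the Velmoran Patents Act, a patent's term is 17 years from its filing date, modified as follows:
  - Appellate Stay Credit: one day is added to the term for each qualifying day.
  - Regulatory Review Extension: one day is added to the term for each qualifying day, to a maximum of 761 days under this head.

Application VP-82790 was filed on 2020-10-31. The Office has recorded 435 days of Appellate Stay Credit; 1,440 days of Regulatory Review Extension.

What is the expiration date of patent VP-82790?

Base term: filing date + 17 years → 31 October 2037.
Appellate Stay Credit: +435 days → 9 January 2039.
Regulatory Review Extension: 1440 days claimed exceeds the 761-day cap, so +761 days → 8 February 2041.

2041-02-08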